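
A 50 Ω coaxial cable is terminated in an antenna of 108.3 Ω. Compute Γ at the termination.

Γ = (Z_L − Z_0)/(Z_L + Z_0) = (108.3 − 50)/(108.3 + 50) = 58.3/158.3

Γ = 0.368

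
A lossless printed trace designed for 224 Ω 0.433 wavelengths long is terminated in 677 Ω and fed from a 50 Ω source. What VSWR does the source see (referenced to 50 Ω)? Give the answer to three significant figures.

VSWR ≈ 11.6

βl = 2π × 0.433 = 156°
tan(βl) = -0.448
Z_in = Z_0·(Z_L + jZ_0·tanβl)/(Z_0 + jZ_L·tanβl) = 287 + j288 Ω
Γ_s = (Z_in − Z_s)/(Z_in + Z_s) = (237 + j288)/(337 + j288), |Γ_s| = 0.841
VSWR = (1 + |Γ_s|)/(1 − |Γ_s|)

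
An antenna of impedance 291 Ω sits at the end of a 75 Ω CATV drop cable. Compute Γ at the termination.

Γ = (Z_L − Z_0)/(Z_L + Z_0) = (291 − 75)/(291 + 75) = 216/366

Γ = 0.59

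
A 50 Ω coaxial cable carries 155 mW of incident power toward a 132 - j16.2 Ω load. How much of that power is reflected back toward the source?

P_reflected ≈ 32.4 mW

|Γ| = |(82 − j16.2)/(182 − j16.2)| = 0.457
|Γ|² = 0.209
P_refl = |Γ|²·P_inc = 32.4 mW, P_del = (1 − |Γ|²)·P_inc = 123 mW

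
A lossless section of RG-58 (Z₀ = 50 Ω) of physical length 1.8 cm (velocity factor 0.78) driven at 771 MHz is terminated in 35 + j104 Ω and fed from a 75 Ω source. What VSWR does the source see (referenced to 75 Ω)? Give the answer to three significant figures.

VSWR ≈ 5.47

λ = v/f = 0.78·c / 771 MHz = 0.304 m
βl = 2π·l/λ = 2π × 0.0593 = 21.4°
tan(βl) = 0.391
Z_in = Z_0·(Z_L + jZ_0·tanβl)/(Z_0 + jZ_L·tanβl) = 367 + j123 Ω
Γ_s = (Z_in − Z_s)/(Z_in + Z_s) = (292 + j123)/(442 + j123), |Γ_s| = 0.691
VSWR = (1 + |Γ_s|)/(1 − |Γ_s|)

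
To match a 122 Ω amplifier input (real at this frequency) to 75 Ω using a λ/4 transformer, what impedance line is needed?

Z_qwt ≈ 95.7 Ω

Z_qwt = √(Z_0·R_L) = √(75 × 122) = √9150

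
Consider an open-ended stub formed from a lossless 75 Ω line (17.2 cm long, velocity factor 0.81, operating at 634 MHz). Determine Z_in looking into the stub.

Z_in ≈ +j225 Ω

λ = v/f = 0.81·c / 634 MHz = 0.383 m
βl = 2π·l/λ = 2π × 0.449 = 162°
tan(βl) = -0.334
For an open-ended stub, Z_in = −jZ_0·cot(βl) = −jZ_0/tan(βl)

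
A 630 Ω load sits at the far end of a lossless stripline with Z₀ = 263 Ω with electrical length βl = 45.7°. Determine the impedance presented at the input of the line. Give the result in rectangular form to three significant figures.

tan(βl) = tan(45.7°) = 1.02
Z_in = Z_0·(Z_L + jZ_0·tanβl)/(Z_0 + jZ_L·tanβl)
     = 263·(630 + j270)/(263 + j646)

Z_in ≈ 184 − j182 Ω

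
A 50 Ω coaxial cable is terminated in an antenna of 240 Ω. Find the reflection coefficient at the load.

Γ = 0.655

Γ = (Z_L − Z_0)/(Z_L + Z_0) = (240 − 50)/(240 + 50) = 190/290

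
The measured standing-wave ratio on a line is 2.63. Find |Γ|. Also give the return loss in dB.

|Γ| = (S − 1)/(S + 1) = (2.63 − 1)/(2.63 + 1) = 1.63/3.63
RL = −20·log₁₀|Γ| = −20·log₁₀(0.449)

|Γ| ≈ 0.449; return loss ≈ 6.95 dB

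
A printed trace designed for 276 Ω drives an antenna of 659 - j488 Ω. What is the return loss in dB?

Γ = (383 − j488)/(935 − j488), |Γ| = 0.588
RL = −20·log₁₀|Γ| = −20·log₁₀(0.588)

RL ≈ 4.61 dB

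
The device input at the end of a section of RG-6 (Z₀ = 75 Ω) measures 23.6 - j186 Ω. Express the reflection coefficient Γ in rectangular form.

Γ ≈ 0.666 − j0.63

Γ = (Z_L − Z_0)/(Z_L + Z_0) = (-51.4 − j186)/(98.6 − j186)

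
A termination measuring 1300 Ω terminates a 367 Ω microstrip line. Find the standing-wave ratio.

Γ = (1300 − 367)/(1300 + 367) = 0.56
VSWR = (1 + 0.56)/(1 − 0.56)

VSWR ≈ 3.54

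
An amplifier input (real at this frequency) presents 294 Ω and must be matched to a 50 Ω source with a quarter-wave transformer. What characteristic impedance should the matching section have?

Z_qwt = √(Z_0·R_L) = √(50 × 294) = √14700

Z_qwt ≈ 121 Ω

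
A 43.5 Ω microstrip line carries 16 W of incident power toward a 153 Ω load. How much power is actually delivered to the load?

P_delivered ≈ 11 W

Γ = (153 − 43.5)/(153 + 43.5) = 0.557
|Γ|² = 0.311
P_refl = |Γ|²·P_inc = 4.97 W, P_del = (1 − |Γ|²)·P_inc = 11 W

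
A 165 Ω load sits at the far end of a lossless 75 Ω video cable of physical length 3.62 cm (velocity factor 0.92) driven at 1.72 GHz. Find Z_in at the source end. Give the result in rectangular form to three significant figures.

λ = v/f = 0.92·c / 1.72 GHz = 0.16 m
βl = 2π·l/λ = 2π × 0.226 = 81.2°
tan(βl) = tan(81.2°) = 6.47
Z_in = Z_0·(Z_L + jZ_0·tanβl)/(Z_0 + jZ_L·tanβl)
     = 75·(165 + j485)/(75 + j1070)

Z_in ≈ 34.7 − j9.15 Ω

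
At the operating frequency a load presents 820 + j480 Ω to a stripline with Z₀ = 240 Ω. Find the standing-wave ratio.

VSWR ≈ 4.67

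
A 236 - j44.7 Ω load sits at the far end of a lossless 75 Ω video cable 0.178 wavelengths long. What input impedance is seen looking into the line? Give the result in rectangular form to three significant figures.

Z_in ≈ 26.3 − j27.4 Ω

βl = 2π × 0.178 = 64.1°
tan(βl) = tan(64.1°) = 2.06
Z_in = Z_0·(Z_L + jZ_0·tanβl)/(Z_0 + jZ_L·tanβl)
     = 75·(236 + j110)/(167 + j486)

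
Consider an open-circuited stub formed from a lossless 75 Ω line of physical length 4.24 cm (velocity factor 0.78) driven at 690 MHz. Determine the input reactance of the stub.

λ = v/f = 0.78·c / 690 MHz = 0.339 m
βl = 2π·l/λ = 2π × 0.125 = 45°
tan(βl) = 1
For an open-circuited stub, Z_in = −jZ_0·cot(βl) = −jZ_0/tan(βl)

X_in ≈ -75 Ω (capacitive)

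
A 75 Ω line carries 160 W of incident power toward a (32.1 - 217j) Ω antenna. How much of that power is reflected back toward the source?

|Γ| = |(-42.9 − j217)/(107.1 − j217)| = 0.914
|Γ|² = 0.836
P_refl = |Γ|²·P_inc = 134 W, P_del = (1 − |Γ|²)·P_inc = 26.3 W

P_reflected ≈ 134 W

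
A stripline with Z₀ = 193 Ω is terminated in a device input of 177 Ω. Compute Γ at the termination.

Γ = (Z_L − Z_0)/(Z_L + Z_0) = (177 − 193)/(177 + 193) = -16/370

Γ = -0.0432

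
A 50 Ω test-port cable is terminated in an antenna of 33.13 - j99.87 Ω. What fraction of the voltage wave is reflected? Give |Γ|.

|Γ| ≈ 0.779

Γ = (Z_L − Z_0)/(Z_L + Z_0) = (-16.87 − j99.87)/(83.13 − j99.87)
|Γ| = 101/130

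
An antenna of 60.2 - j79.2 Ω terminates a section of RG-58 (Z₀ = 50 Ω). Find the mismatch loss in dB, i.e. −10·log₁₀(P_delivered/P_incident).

mismatch loss ≈ 1.85 dB

Γ = (10.2 − j79.2)/(110.2 − j79.2), |Γ| = 0.588
|Γ|² = 0.346, so P_del/P_inc = 1 − |Γ|² = 0.654
ML = −10·log₁₀(1 − |Γ|²)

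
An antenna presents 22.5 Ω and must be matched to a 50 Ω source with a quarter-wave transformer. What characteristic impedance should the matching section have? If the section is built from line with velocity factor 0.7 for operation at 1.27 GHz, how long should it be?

Z_qwt ≈ 33.5 Ω; length ≈ 4.13 cm

Z_qwt = √(Z_0·R_L) = √(50 × 22.5) = √1125
λ = 0.7·c/f = 0.165 m, so l = λ/4 = 0.0413 m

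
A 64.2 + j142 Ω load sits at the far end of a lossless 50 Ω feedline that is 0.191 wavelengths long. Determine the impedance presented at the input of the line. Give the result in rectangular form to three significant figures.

βl = 2π × 0.191 = 68.8°
tan(βl) = tan(68.8°) = 2.57
Z_in = Z_0·(Z_L + jZ_0·tanβl)/(Z_0 + jZ_L·tanβl)
     = 50·(64.2 + j271)/(-315 + j165)

Z_in ≈ 9.65 − j37.9 Ω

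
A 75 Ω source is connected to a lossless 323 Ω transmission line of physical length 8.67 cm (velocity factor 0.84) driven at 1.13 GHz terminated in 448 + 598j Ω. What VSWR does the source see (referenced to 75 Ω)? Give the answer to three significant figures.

λ = v/f = 0.84·c / 1.13 GHz = 0.223 m
βl = 2π·l/λ = 2π × 0.389 = 140°
tan(βl) = -0.84
Z_in = Z_0·(Z_L + jZ_0·tanβl)/(Z_0 + jZ_L·tanβl) = 96.9 + j172 Ω
Γ_s = (Z_in − Z_s)/(Z_in + Z_s) = (21.9 + j172)/(172 + j172), |Γ_s| = 0.713
VSWR = (1 + |Γ_s|)/(1 − |Γ_s|)

VSWR ≈ 5.97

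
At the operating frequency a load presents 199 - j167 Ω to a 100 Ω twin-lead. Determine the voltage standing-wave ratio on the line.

Γ = (Z_L − Z_0)/(Z_L + Z_0) = (99 − j167)/(299 − j167)
|Γ| = 194/342 = 0.567
VSWR = (1 + |Γ|)/(1 − |Γ|) = 1.57/0.433

VSWR ≈ 3.62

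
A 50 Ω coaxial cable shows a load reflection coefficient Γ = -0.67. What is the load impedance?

Z_L = Z_0·(1 + Γ)/(1 − Γ) = 50·(0.33)/(1.67)

Z_L ≈ 9.88 Ω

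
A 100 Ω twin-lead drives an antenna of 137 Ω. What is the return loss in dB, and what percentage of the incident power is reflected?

Γ = (137 − 100)/(137 + 100) = 0.156
RL = −20·log₁₀(0.156) = 16.1 dB
P_refl/P_inc = |Γ|² = 0.0244

RL ≈ 16.1 dB; 2.44% of incident power reflected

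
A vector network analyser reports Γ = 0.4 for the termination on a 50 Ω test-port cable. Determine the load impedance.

Z_L ≈ 117 Ω

Z_L = Z_0·(1 + Γ)/(1 − Γ) = 50·(1.4)/(0.6)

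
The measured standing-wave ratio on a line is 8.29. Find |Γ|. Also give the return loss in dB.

|Γ| ≈ 0.785; return loss ≈ 2.11 dB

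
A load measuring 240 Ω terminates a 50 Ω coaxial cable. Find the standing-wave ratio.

Γ = (240 − 50)/(240 + 50) = 0.655
VSWR = (1 + 0.655)/(1 − 0.655)

VSWR ≈ 4.8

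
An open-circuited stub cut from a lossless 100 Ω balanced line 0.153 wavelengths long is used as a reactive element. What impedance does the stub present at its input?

Z_in ≈ −j69.8 Ω

βl = 2π × 0.153 = 55.1°
tan(βl) = 1.43
For an open-circuited stub, Z_in = −jZ_0·cot(βl) = −jZ_0/tan(βl)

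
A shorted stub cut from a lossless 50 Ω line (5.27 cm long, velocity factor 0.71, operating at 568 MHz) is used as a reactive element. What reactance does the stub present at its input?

X_in ≈ 60.9 Ω (inductive)

λ = v/f = 0.71·c / 568 MHz = 0.375 m
βl = 2π·l/λ = 2π × 0.141 = 50.6°
tan(βl) = 1.22
For a shorted stub, Z_in = jZ_0·tan(βl)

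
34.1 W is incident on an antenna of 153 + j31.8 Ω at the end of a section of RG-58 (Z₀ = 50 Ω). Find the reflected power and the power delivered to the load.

|Γ| = |(103 + j31.8)/(203 + j31.8)| = 0.525
|Γ|² = 0.275
P_refl = |Γ|²·P_inc = 9.39 W, P_del = (1 − |Γ|²)·P_inc = 24.7 W

P_reflected ≈ 9.39 W; P_delivered ≈ 24.7 W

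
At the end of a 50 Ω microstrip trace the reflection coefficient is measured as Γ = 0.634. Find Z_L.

Z_L = Z_0·(1 + Γ)/(1 − Γ) = 50·(1.63)/(0.366)

Z_L ≈ 223 Ω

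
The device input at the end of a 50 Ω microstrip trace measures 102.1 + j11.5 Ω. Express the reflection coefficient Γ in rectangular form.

Γ ≈ 0.346 + j0.0494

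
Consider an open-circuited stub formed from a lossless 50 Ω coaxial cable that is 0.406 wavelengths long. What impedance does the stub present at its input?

βl = 2π × 0.406 = 146°
tan(βl) = -0.67
For an open-circuited stub, Z_in = −jZ_0·cot(βl) = −jZ_0/tan(βl)

Z_in ≈ +j74.6 Ω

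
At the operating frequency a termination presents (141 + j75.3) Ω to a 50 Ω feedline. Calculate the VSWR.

VSWR ≈ 3.71

Γ = (Z_L − Z_0)/(Z_L + Z_0) = (91 + j75.3)/(191 + j75.3)
|Γ| = 118/205 = 0.575
VSWR = (1 + |Γ|)/(1 − |Γ|) = 1.58/0.425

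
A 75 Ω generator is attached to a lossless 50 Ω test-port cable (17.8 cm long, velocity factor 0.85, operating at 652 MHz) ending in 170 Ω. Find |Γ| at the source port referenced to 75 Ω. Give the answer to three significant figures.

λ = v/f = 0.85·c / 652 MHz = 0.391 m
βl = 2π·l/λ = 2π × 0.455 = 164°
tan(βl) = -0.29
Z_in = Z_0·(Z_L + jZ_0·tanβl)/(Z_0 + jZ_L·tanβl) = 93.5 + j77.6 Ω
Γ_s = (Z_in − Z_s)/(Z_in + Z_s) = (18.5 + j77.6)/(169 + j77.6), |Γ_s| = 0.43

|Γ| ≈ 0.43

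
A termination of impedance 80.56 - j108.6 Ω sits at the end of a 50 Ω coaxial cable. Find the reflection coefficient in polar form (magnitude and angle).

Γ ≈ 0.664 ∠ -34.5°

Γ = (Z_L − Z_0)/(Z_L + Z_0) = (30.56 − j108.6)/(130.6 − j108.6)
|Γ| = 113/170 = 0.664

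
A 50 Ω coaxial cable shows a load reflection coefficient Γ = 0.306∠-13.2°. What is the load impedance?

Z_L = Z_0·(1 + Γ)/(1 − Γ) = 50·(1.3 − j0.0699)/(0.702 + j0.0699)

Z_L ≈ 91 − j14 Ω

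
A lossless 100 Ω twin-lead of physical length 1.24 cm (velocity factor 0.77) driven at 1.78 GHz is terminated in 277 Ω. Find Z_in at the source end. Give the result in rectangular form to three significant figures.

λ = v/f = 0.77·c / 1.78 GHz = 0.13 m
βl = 2π·l/λ = 2π × 0.0955 = 34.4°
tan(βl) = tan(34.4°) = 0.685
Z_in = Z_0·(Z_L + jZ_0·tanβl)/(Z_0 + jZ_L·tanβl)
     = 100·(277 + j68.5)/(100 + j190)

Z_in ≈ 88.5 − j99.4 Ω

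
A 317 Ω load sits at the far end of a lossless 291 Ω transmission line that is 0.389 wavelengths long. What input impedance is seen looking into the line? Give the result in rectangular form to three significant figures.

Z_in ≈ 294 + j24.8 Ω

βl = 2π × 0.389 = 140°
tan(βl) = tan(140°) = -0.838
Z_in = Z_0·(Z_L + jZ_0·tanβl)/(Z_0 + jZ_L·tanβl)
     = 291·(317 − j244)/(291 − j266)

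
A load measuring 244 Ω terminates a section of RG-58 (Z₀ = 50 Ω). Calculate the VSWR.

VSWR ≈ 4.88

Γ = (244 − 50)/(244 + 50) = 0.66
VSWR = (1 + 0.66)/(1 − 0.66)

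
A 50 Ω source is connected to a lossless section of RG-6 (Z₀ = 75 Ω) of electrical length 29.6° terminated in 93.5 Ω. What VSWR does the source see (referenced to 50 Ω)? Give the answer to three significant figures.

tan(βl) = 0.568
Z_in = Z_0·(Z_L + jZ_0·tanβl)/(Z_0 + jZ_L·tanβl) = 82.4 − j15.7 Ω
Γ_s = (Z_in − Z_s)/(Z_in + Z_s) = (32.4 − j15.7)/(132 − j15.7), |Γ_s| = 0.27
VSWR = (1 + |Γ_s|)/(1 − |Γ_s|)

VSWR ≈ 1.74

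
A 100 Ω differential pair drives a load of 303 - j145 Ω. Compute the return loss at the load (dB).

Γ = (203 − j145)/(403 − j145), |Γ| = 0.582
RL = −20·log₁₀|Γ| = −20·log₁₀(0.582)

RL ≈ 4.69 dB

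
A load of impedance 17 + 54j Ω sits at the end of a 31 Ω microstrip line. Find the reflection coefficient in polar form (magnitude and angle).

Γ ≈ 0.772 ∠ 56.2°

Γ = (Z_L − Z_0)/(Z_L + Z_0) = (-14 + j54)/(48 + j54)
|Γ| = 55.8/72.2 = 0.772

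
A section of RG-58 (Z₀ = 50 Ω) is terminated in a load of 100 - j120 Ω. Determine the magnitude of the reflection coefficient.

Γ = (Z_L − Z_0)/(Z_L + Z_0) = (50 − j120)/(150 − j120)
|Γ| = 130/192

|Γ| ≈ 0.677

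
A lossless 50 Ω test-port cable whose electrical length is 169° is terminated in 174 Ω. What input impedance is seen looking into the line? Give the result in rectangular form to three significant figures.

Z_in ≈ 124 + j74.1 Ω

tan(βl) = tan(169°) = -0.194
Z_in = Z_0·(Z_L + jZ_0·tanβl)/(Z_0 + jZ_L·tanβl)
     = 50·(174 − j9.72)/(50 − j33.8)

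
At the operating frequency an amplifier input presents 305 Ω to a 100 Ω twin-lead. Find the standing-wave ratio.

For a purely resistive load, VSWR = R_L/Z_0 or Z_0/R_L (whichever > 1) = 305/100

VSWR ≈ 3.05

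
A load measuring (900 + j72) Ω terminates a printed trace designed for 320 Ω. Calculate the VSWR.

Γ = (Z_L − Z_0)/(Z_L + Z_0) = (580 + j72)/(1220 + j72)
|Γ| = 584/1220 = 0.478
VSWR = (1 + |Γ|)/(1 − |Γ|) = 1.48/0.522

VSWR ≈ 2.83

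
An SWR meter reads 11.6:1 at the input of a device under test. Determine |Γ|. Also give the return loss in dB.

|Γ| ≈ 0.841; return loss ≈ 1.5 dB

|Γ| = (S − 1)/(S + 1) = (11.6 − 1)/(11.6 + 1) = 10.6/12.6
RL = −20·log₁₀|Γ| = −20·log₁₀(0.841)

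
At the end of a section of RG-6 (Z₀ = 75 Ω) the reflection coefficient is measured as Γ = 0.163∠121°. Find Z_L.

Z_L ≈ 61.1 + j17.5 Ω

Z_L = Z_0·(1 + Γ)/(1 − Γ) = 75·(0.916 + j0.14)/(1.08 − j0.14)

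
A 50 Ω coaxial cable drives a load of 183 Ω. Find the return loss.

RL ≈ 4.87 dB

Γ = (183 − 50)/(183 + 50) = 0.571
RL = −20·log₁₀|Γ| = −20·log₁₀(0.571)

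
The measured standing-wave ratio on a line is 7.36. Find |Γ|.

|Γ| ≈ 0.761

|Γ| = (S − 1)/(S + 1) = (7.36 − 1)/(7.36 + 1) = 6.36/8.36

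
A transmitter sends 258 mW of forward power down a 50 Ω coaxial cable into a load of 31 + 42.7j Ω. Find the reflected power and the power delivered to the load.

|Γ| = |(-19 + j42.7)/(81 + j42.7)| = 0.51
|Γ|² = 0.261
P_refl = |Γ|²·P_inc = 67.2 mW, P_del = (1 − |Γ|²)·P_inc = 191 mW

P_reflected ≈ 67.2 mW; P_delivered ≈ 191 mW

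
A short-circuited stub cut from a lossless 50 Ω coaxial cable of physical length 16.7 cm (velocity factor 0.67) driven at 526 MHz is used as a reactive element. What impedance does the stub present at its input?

λ = v/f = 0.67·c / 526 MHz = 0.382 m
βl = 2π·l/λ = 2π × 0.437 = 157°
tan(βl) = -0.418
For a short-circuited stub, Z_in = jZ_0·tan(βl)

Z_in ≈ −j20.9 Ω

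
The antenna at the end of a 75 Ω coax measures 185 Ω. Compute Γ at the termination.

Γ = (Z_L − Z_0)/(Z_L + Z_0) = (185 − 75)/(185 + 75) = 110/260

Γ = 0.423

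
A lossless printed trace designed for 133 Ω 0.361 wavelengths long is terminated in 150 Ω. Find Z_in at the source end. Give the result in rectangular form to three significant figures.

Z_in ≈ 129 + j15.4 Ω

βl = 2π × 0.361 = 130°
tan(βl) = tan(130°) = -1.19
Z_in = Z_0·(Z_L + jZ_0·tanβl)/(Z_0 + jZ_L·tanβl)
     = 133·(150 − j159)/(133 − j179)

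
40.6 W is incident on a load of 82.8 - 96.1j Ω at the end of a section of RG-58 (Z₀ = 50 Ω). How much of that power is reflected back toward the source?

P_reflected ≈ 15.6 W

|Γ| = |(32.8 − j96.1)/(132.8 − j96.1)| = 0.619
|Γ|² = 0.384
P_refl = |Γ|²·P_inc = 15.6 W, P_del = (1 − |Γ|²)·P_inc = 25 W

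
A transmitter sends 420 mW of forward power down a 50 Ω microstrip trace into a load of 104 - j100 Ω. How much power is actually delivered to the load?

P_delivered ≈ 259 mW

|Γ| = |(54 − j100)/(154 − j100)| = 0.619
|Γ|² = 0.383
P_refl = |Γ|²·P_inc = 161 mW, P_del = (1 − |Γ|²)·P_inc = 259 mW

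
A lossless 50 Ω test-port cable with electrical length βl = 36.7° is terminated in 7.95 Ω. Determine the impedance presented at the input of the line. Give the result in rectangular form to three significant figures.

tan(βl) = tan(36.7°) = 0.745
Z_in = Z_0·(Z_L + jZ_0·tanβl)/(Z_0 + jZ_L·tanβl)
     = 50·(7.95 + j37.3)/(50 + j5.93)

Z_in ≈ 12.2 + j35.8 Ω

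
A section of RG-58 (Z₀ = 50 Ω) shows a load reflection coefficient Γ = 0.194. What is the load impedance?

Z_L = Z_0·(1 + Γ)/(1 − Γ) = 50·(1.19)/(0.806)

Z_L ≈ 74.1 Ω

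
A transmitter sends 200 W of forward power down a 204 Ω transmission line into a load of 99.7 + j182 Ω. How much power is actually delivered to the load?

|Γ| = |(-104.3 + j182)/(303.7 + j182)| = 0.592
|Γ|² = 0.351
P_refl = |Γ|²·P_inc = 70.2 W, P_del = (1 − |Γ|²)·P_inc = 130 W

P_delivered ≈ 130 W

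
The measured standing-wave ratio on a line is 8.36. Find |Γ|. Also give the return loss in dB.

|Γ| = (S − 1)/(S + 1) = (8.36 − 1)/(8.36 + 1) = 7.36/9.36
RL = −20·log₁₀|Γ| = −20·log₁₀(0.786)

|Γ| ≈ 0.786; return loss ≈ 2.09 dB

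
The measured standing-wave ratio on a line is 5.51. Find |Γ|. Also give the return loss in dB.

|Γ| = (S − 1)/(S + 1) = (5.51 − 1)/(5.51 + 1) = 4.51/6.51
RL = −20·log₁₀|Γ| = −20·log₁₀(0.693)

|Γ| ≈ 0.693; return loss ≈ 3.19 dB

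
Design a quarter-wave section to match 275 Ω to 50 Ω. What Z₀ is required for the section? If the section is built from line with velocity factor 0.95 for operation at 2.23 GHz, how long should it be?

Z_qwt ≈ 117 Ω; length ≈ 3.2 cm

Z_qwt = √(Z_0·R_L) = √(50 × 275) = √13750
λ = 0.95·c/f = 0.128 m, so l = λ/4 = 0.032 m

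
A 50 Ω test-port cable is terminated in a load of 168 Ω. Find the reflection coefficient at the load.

Γ = 0.541

Γ = (Z_L − Z_0)/(Z_L + Z_0) = (168 − 50)/(168 + 50) = 118/218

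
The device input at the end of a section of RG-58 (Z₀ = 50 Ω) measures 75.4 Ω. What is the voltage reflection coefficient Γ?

Γ = (Z_L − Z_0)/(Z_L + Z_0) = (75.4 − 50)/(75.4 + 50) = 25.4/125.4

Γ = 0.203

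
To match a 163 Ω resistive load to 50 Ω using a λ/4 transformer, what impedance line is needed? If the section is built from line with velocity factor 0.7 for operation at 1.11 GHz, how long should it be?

Z_qwt = √(Z_0·R_L) = √(50 × 163) = √8150
λ = 0.7·c/f = 0.189 m, so l = λ/4 = 0.0473 m

Z_qwt ≈ 90.3 Ω; length ≈ 4.73 cm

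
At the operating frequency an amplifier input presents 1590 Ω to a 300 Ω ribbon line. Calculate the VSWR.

VSWR ≈ 5.3

Γ = (1590 − 300)/(1590 + 300) = 0.683
VSWR = (1 + 0.683)/(1 − 0.683)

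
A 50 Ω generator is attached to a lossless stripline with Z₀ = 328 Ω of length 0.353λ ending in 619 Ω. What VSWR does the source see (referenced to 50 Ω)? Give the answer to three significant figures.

βl = 2π × 0.353 = 127°
tan(βl) = -1.32
Z_in = Z_0·(Z_L + jZ_0·tanβl)/(Z_0 + jZ_L·tanβl) = 235 + j154 Ω
Γ_s = (Z_in − Z_s)/(Z_in + Z_s) = (185 + j154)/(285 + j154), |Γ_s| = 0.743
VSWR = (1 + |Γ_s|)/(1 − |Γ_s|)

VSWR ≈ 6.78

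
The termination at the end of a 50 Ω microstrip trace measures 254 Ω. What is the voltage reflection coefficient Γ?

Γ = (Z_L − Z_0)/(Z_L + Z_0) = (254 − 50)/(254 + 50) = 204/304

Γ = 0.671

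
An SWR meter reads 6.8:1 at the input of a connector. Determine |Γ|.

|Γ| = (S − 1)/(S + 1) = (6.8 − 1)/(6.8 + 1) = 5.8/7.8

|Γ| ≈ 0.744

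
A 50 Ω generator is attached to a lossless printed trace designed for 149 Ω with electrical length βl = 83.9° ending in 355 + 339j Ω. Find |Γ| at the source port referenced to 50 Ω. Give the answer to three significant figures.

tan(βl) = 9.36
Z_in = Z_0·(Z_L + jZ_0·tanβl)/(Z_0 + jZ_L·tanβl) = 34.6 − j47.4 Ω
Γ_s = (Z_in − Z_s)/(Z_in + Z_s) = (-15.4 − j47.4)/(84.6 − j47.4), |Γ_s| = 0.514

|Γ| ≈ 0.514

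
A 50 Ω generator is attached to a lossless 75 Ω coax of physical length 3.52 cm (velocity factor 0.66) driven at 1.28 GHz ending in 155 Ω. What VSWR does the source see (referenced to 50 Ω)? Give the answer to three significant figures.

λ = v/f = 0.66·c / 1.28 GHz = 0.155 m
βl = 2π·l/λ = 2π × 0.228 = 81.9°
tan(βl) = 7.04
Z_in = Z_0·(Z_L + jZ_0·tanβl)/(Z_0 + jZ_L·tanβl) = 36.8 − j8.12 Ω
Γ_s = (Z_in − Z_s)/(Z_in + Z_s) = (-13.2 − j8.12)/(86.8 − j8.12), |Γ_s| = 0.177
VSWR = (1 + |Γ_s|)/(1 − |Γ_s|)

VSWR ≈ 1.43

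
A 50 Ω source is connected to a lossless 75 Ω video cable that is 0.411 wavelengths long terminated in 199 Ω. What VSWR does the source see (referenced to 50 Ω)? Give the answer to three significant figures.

βl = 2π × 0.411 = 148°
tan(βl) = -0.626
Z_in = Z_0·(Z_L + jZ_0·tanβl)/(Z_0 + jZ_L·tanβl) = 73.7 + j75.5 Ω
Γ_s = (Z_in − Z_s)/(Z_in + Z_s) = (23.7 + j75.5)/(124 + j75.5), |Γ_s| = 0.546
VSWR = (1 + |Γ_s|)/(1 − |Γ_s|)

VSWR ≈ 3.4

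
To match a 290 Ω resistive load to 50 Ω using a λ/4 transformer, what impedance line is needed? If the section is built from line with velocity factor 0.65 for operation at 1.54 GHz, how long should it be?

Z_qwt = √(Z_0·R_L) = √(50 × 290) = √14500
λ = 0.65·c/f = 0.127 m, so l = λ/4 = 0.0317 m

Z_qwt ≈ 120 Ω; length ≈ 3.17 cm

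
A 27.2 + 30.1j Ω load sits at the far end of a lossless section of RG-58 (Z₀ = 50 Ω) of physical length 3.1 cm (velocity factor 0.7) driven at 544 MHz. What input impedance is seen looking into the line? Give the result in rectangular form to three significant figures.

λ = v/f = 0.7·c / 544 MHz = 0.386 m
βl = 2π·l/λ = 2π × 0.0803 = 28.9°
tan(βl) = tan(28.9°) = 0.552
Z_in = Z_0·(Z_L + jZ_0·tanβl)/(Z_0 + jZ_L·tanβl)
     = 50·(27.2 + j57.7)/(33.4 + j15)

Z_in ≈ 66.2 + j56.6 Ω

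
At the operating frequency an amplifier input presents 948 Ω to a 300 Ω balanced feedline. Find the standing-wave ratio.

VSWR ≈ 3.16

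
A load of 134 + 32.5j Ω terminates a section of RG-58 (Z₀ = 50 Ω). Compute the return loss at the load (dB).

RL ≈ 6.34 dB

Γ = (84 + j32.5)/(184 + j32.5), |Γ| = 0.482
RL = −20·log₁₀|Γ| = −20·log₁₀(0.482)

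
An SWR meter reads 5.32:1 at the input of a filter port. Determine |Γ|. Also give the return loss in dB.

|Γ| = (S − 1)/(S + 1) = (5.32 − 1)/(5.32 + 1) = 4.32/6.32
RL = −20·log₁₀|Γ| = −20·log₁₀(0.684)

|Γ| ≈ 0.684; return loss ≈ 3.3 dB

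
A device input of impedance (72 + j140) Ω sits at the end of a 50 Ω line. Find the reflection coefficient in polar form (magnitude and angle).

Γ ≈ 0.763 ∠ 32.1°

Γ = (Z_L − Z_0)/(Z_L + Z_0) = (22 + j140)/(122 + j140)
|Γ| = 142/186 = 0.763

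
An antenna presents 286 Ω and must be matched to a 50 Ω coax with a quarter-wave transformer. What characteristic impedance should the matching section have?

Z_qwt = √(Z_0·R_L) = √(50 × 286) = √14300

Z_qwt ≈ 120 Ω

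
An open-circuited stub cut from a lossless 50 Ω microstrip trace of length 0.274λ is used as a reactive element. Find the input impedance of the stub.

βl = 2π × 0.274 = 98.6°
tan(βl) = -6.58
For an open-circuited stub, Z_in = −jZ_0·cot(βl) = −jZ_0/tan(βl)

Z_in ≈ +j7.6 Ω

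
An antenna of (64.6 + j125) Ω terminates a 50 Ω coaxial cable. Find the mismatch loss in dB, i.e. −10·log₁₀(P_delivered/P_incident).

mismatch loss ≈ 3.47 dB

Γ = (14.6 + j125)/(114.6 + j125), |Γ| = 0.742
|Γ|² = 0.551, so P_del/P_inc = 1 − |Γ|² = 0.449
ML = −10·log₁₀(1 − |Γ|²)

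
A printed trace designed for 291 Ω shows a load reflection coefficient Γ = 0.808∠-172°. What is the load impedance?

Z_L ≈ 31.1 − j20.1 Ω

Z_L = Z_0·(1 + Γ)/(1 − Γ) = 291·(0.2 − j0.112)/(1.8 + j0.112)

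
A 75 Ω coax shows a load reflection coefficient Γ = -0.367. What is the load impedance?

Z_L ≈ 34.7 Ω

Z_L = Z_0·(1 + Γ)/(1 − Γ) = 75·(0.633)/(1.37)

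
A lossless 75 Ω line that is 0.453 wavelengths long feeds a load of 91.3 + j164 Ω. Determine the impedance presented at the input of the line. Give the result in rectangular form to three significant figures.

βl = 2π × 0.453 = 163°
tan(βl) = tan(163°) = -0.304
Z_in = Z_0·(Z_L + jZ_0·tanβl)/(Z_0 + jZ_L·tanβl)
     = 75·(91.3 + j141)/(125 − j27.8)

Z_in ≈ 34.3 + j92.4 Ω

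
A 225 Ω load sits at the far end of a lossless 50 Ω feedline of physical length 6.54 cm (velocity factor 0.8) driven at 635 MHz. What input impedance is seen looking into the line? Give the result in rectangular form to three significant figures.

Z_in ≈ 14 − j24.6 Ω

λ = v/f = 0.8·c / 635 MHz = 0.378 m
βl = 2π·l/λ = 2π × 0.173 = 62.3°
tan(βl) = tan(62.3°) = 1.9
Z_in = Z_0·(Z_L + jZ_0·tanβl)/(Z_0 + jZ_L·tanβl)
     = 50·(225 + j95.2)/(50 + j428)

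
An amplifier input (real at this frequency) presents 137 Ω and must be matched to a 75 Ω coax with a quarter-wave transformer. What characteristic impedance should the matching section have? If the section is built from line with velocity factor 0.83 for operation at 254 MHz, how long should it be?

Z_qwt ≈ 101 Ω; length ≈ 24.5 cm

Z_qwt = √(Z_0·R_L) = √(75 × 137) = √10280
λ = 0.83·c/f = 0.98 m, so l = λ/4 = 0.245 m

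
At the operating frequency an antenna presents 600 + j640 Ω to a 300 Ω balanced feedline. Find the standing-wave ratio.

Γ = (Z_L − Z_0)/(Z_L + Z_0) = (300 + j640)/(900 + j640)
|Γ| = 707/1100 = 0.64
VSWR = (1 + |Γ|)/(1 − |Γ|) = 1.64/0.36

VSWR ≈ 4.56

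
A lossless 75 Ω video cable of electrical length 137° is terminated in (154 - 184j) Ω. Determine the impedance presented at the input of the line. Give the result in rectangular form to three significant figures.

Z_in ≈ 54.1 + j117 Ω

tan(βl) = tan(137°) = -0.933
Z_in = Z_0·(Z_L + jZ_0·tanβl)/(Z_0 + jZ_L·tanβl)
     = 75·(154 − j254)/(-96.6 − j144)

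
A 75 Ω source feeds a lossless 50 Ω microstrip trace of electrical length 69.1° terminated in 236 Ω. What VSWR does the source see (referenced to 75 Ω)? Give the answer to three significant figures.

tan(βl) = 2.62
Z_in = Z_0·(Z_L + jZ_0·tanβl)/(Z_0 + jZ_L·tanβl) = 12.1 − j18.1 Ω
Γ_s = (Z_in − Z_s)/(Z_in + Z_s) = (-62.9 − j18.1)/(87.1 − j18.1), |Γ_s| = 0.737
VSWR = (1 + |Γ_s|)/(1 − |Γ_s|)

VSWR ≈ 6.59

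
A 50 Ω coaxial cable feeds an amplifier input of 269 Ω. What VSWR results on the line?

For a purely resistive load, VSWR = R_L/Z_0 or Z_0/R_L (whichever > 1) = 269/50

VSWR ≈ 5.38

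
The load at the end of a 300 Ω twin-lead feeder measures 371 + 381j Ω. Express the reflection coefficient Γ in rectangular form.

Γ ≈ 0.324 + j0.384

Γ = (Z_L − Z_0)/(Z_L + Z_0) = (71 + j381)/(671 + j381)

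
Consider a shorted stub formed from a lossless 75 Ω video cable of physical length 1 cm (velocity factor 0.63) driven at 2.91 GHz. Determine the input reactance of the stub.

λ = v/f = 0.63·c / 2.91 GHz = 0.0649 m
βl = 2π·l/λ = 2π × 0.154 = 55.4°
tan(βl) = 1.45
For a shorted stub, Z_in = jZ_0·tan(βl)

X_in ≈ 109 Ω (inductive)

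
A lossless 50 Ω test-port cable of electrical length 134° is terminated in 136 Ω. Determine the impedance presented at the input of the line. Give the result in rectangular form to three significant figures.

Z_in ≈ 31.5 + j37.1 Ω

tan(βl) = tan(134°) = -1.04
Z_in = Z_0·(Z_L + jZ_0·tanβl)/(Z_0 + jZ_L·tanβl)
     = 50·(136 − j51.8)/(50 − j141)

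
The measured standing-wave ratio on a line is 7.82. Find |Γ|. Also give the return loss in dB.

|Γ| = (S − 1)/(S + 1) = (7.82 − 1)/(7.82 + 1) = 6.82/8.82
RL = −20·log₁₀|Γ| = −20·log₁₀(0.773)

|Γ| ≈ 0.773; return loss ≈ 2.23 dB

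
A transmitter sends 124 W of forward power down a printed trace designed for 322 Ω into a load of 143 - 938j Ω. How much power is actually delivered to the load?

P_delivered ≈ 20.8 W

|Γ| = |(-179 − j938)/(465 − j938)| = 0.912
|Γ|² = 0.832
P_refl = |Γ|²·P_inc = 103 W, P_del = (1 − |Γ|²)·P_inc = 20.8 W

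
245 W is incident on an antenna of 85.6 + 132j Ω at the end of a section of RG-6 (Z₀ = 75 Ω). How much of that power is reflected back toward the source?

|Γ| = |(10.6 + j132)/(160.6 + j132)| = 0.637
|Γ|² = 0.406
P_refl = |Γ|²·P_inc = 99.4 W, P_del = (1 − |Γ|²)·P_inc = 146 W

P_reflected ≈ 99.4 W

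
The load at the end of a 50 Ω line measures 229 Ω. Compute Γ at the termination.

Γ = (Z_L − Z_0)/(Z_L + Z_0) = (229 − 50)/(229 + 50) = 179/279

Γ = 0.642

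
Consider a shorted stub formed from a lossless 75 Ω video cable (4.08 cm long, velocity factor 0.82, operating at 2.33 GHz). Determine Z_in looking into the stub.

Z_in ≈ −j64.9 Ω

λ = v/f = 0.82·c / 2.33 GHz = 0.106 m
βl = 2π·l/λ = 2π × 0.386 = 139°
tan(βl) = -0.866
For a shorted stub, Z_in = jZ_0·tan(βl)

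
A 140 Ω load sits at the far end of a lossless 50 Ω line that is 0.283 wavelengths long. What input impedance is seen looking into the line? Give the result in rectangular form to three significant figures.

Z_in ≈ 18.5 + j9.13 Ω

βl = 2π × 0.283 = 102°
tan(βl) = tan(102°) = -4.75
Z_in = Z_0·(Z_L + jZ_0·tanβl)/(Z_0 + jZ_L·tanβl)
     = 50·(140 − j238)/(50 − j665)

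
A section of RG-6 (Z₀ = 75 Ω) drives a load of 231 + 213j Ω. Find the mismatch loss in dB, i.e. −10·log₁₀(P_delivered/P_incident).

mismatch loss ≈ 3.02 dB

Γ = (156 + j213)/(306 + j213), |Γ| = 0.708
|Γ|² = 0.501, so P_del/P_inc = 1 − |Γ|² = 0.499
ML = −10·log₁₀(1 − |Γ|²)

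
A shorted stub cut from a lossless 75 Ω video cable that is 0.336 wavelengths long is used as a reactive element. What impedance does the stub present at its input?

βl = 2π × 0.336 = 121°
tan(βl) = -1.67
For a shorted stub, Z_in = jZ_0·tan(βl)

Z_in ≈ −j125 Ω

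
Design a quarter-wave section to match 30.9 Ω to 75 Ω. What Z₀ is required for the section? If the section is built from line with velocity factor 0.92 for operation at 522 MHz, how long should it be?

Z_qwt = √(Z_0·R_L) = √(75 × 30.9) = √2318
λ = 0.92·c/f = 0.529 m, so l = λ/4 = 0.132 m

Z_qwt ≈ 48.1 Ω; length ≈ 13.2 cm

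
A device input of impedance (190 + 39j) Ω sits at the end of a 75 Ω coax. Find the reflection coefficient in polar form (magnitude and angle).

Γ ≈ 0.453 ∠ 10.4°

Γ = (Z_L − Z_0)/(Z_L + Z_0) = (115 + j39)/(265 + j39)
|Γ| = 121/268 = 0.453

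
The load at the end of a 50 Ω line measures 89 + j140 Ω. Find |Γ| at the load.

Γ = (Z_L − Z_0)/(Z_L + Z_0) = (39 + j140)/(139 + j140)
|Γ| = 145/197

|Γ| ≈ 0.737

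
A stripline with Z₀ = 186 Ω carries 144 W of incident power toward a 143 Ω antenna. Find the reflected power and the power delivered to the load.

Γ = (143 − 186)/(143 + 186) = -0.131
|Γ|² = 0.0171
P_refl = |Γ|²·P_inc = 2.46 W, P_del = (1 − |Γ|²)·P_inc = 142 W

P_reflected ≈ 2.46 W; P_delivered ≈ 142 W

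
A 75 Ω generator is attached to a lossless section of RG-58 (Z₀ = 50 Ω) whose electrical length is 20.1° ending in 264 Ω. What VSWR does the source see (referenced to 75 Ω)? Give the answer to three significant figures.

tan(βl) = 0.366
Z_in = Z_0·(Z_L + jZ_0·tanβl)/(Z_0 + jZ_L·tanβl) = 63.2 − j104 Ω
Γ_s = (Z_in − Z_s)/(Z_in + Z_s) = (-11.8 − j104)/(138 − j104), |Γ_s| = 0.605
VSWR = (1 + |Γ_s|)/(1 − |Γ_s|)

VSWR ≈ 4.06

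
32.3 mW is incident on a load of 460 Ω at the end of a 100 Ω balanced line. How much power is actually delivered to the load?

P_delivered ≈ 19 mW

Γ = (460 − 100)/(460 + 100) = 0.643
|Γ|² = 0.413
P_refl = |Γ|²·P_inc = 13.3 mW, P_del = (1 − |Γ|²)·P_inc = 19 mW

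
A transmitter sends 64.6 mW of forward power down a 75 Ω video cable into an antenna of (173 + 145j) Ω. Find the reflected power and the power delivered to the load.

|Γ| = |(98 + j145)/(248 + j145)| = 0.609
|Γ|² = 0.371
P_refl = |Γ|²·P_inc = 24 mW, P_del = (1 − |Γ|²)·P_inc = 40.6 mW

P_reflected ≈ 24 mW; P_delivered ≈ 40.6 mW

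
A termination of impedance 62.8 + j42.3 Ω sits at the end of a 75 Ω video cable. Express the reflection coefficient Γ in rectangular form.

Γ = (Z_L − Z_0)/(Z_L + Z_0) = (-12.2 + j42.3)/(137.8 + j42.3)

Γ ≈ 0.0052 + j0.305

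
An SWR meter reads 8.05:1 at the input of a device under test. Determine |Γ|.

|Γ| ≈ 0.779

|Γ| = (S − 1)/(S + 1) = (8.05 − 1)/(8.05 + 1) = 7.05/9.05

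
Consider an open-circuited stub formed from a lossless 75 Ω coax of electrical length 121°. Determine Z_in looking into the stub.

tan(βl) = -1.66
For an open-circuited stub, Z_in = −jZ_0·cot(βl) = −jZ_0/tan(βl)

Z_in ≈ +j45.1 Ω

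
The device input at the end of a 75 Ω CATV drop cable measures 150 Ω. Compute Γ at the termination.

Γ = (Z_L − Z_0)/(Z_L + Z_0) = (150 − 75)/(150 + 75) = 75/225

Γ = 0.333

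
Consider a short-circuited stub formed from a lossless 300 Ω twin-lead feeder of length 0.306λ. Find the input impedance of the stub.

βl = 2π × 0.306 = 110°
tan(βl) = -2.72
For a short-circuited stub, Z_in = jZ_0·tan(βl)

Z_in ≈ −j817 Ω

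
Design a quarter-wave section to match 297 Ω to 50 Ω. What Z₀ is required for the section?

Z_qwt ≈ 122 Ω

Z_qwt = √(Z_0·R_L) = √(50 × 297) = √14850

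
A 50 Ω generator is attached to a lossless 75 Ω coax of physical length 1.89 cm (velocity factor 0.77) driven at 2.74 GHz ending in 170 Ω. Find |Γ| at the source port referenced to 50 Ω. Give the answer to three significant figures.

λ = v/f = 0.77·c / 2.74 GHz = 0.0843 m
βl = 2π·l/λ = 2π × 0.224 = 80.7°
tan(βl) = 6.11
Z_in = Z_0·(Z_L + jZ_0·tanβl)/(Z_0 + jZ_L·tanβl) = 33.8 − j9.83 Ω
Γ_s = (Z_in − Z_s)/(Z_in + Z_s) = (-16.2 − j9.83)/(83.8 − j9.83), |Γ_s| = 0.225

|Γ| ≈ 0.225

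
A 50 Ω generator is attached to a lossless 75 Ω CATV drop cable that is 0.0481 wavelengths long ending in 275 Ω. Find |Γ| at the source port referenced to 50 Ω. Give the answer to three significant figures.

βl = 2π × 0.0481 = 17.3°
tan(βl) = 0.312
Z_in = Z_0·(Z_L + jZ_0·tanβl)/(Z_0 + jZ_L·tanβl) = 131 − j126 Ω
Γ_s = (Z_in − Z_s)/(Z_in + Z_s) = (80.8 − j126)/(181 − j126), |Γ_s| = 0.68

|Γ| ≈ 0.68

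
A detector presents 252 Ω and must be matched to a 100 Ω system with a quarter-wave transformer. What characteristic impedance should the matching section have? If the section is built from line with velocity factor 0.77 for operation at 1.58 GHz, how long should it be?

Z_qwt ≈ 159 Ω; length ≈ 3.66 cm

Z_qwt = √(Z_0·R_L) = √(100 × 252) = √25200
λ = 0.77·c/f = 0.146 m, so l = λ/4 = 0.0366 m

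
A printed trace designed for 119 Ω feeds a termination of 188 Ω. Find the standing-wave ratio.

VSWR ≈ 1.58

For a purely resistive load, VSWR = R_L/Z_0 or Z_0/R_L (whichever > 1) = 188/119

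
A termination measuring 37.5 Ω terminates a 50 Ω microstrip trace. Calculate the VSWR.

VSWR ≈ 1.33

Γ = (37.5 − 50)/(37.5 + 50) = -0.143
VSWR = (1 + 0.143)/(1 − 0.143)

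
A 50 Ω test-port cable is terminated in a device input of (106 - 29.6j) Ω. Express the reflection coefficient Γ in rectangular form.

Γ ≈ 0.381 − j0.117

Γ = (Z_L − Z_0)/(Z_L + Z_0) = (56 − j29.6)/(156 − j29.6)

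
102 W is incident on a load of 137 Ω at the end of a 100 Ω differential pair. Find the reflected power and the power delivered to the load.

Γ = (137 − 100)/(137 + 100) = 0.156
|Γ|² = 0.0244
P_refl = |Γ|²·P_inc = 2.49 W, P_del = (1 − |Γ|²)·P_inc = 99.5 W

P_reflected ≈ 2.49 W; P_delivered ≈ 99.5 W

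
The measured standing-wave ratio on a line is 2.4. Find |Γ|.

|Γ| = (S − 1)/(S + 1) = (2.4 − 1)/(2.4 + 1) = 1.4/3.4

|Γ| ≈ 0.412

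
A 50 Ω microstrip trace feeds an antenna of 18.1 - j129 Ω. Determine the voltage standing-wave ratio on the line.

Γ = (Z_L − Z_0)/(Z_L + Z_0) = (-31.9 − j129)/(68.1 − j129)
|Γ| = 133/146 = 0.911
VSWR = (1 + |Γ|)/(1 − |Γ|) = 1.91/0.089

VSWR ≈ 21.5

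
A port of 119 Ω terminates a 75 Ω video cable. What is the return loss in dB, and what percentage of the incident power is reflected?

RL ≈ 12.9 dB; 5.14% of incident power reflected

Γ = (119 − 75)/(119 + 75) = 0.227
RL = −20·log₁₀(0.227) = 12.9 dB
P_refl/P_inc = |Γ|² = 0.0514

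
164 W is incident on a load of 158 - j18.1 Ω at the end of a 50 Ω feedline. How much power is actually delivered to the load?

P_delivered ≈ 119 W

|Γ| = |(108 − j18.1)/(208 − j18.1)| = 0.524
|Γ|² = 0.275
P_refl = |Γ|²·P_inc = 45.1 W, P_del = (1 − |Γ|²)·P_inc = 119 W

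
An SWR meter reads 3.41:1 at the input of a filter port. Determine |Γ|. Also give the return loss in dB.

|Γ| = (S − 1)/(S + 1) = (3.41 − 1)/(3.41 + 1) = 2.41/4.41
RL = −20·log₁₀|Γ| = −20·log₁₀(0.546)

|Γ| ≈ 0.546; return loss ≈ 5.25 dB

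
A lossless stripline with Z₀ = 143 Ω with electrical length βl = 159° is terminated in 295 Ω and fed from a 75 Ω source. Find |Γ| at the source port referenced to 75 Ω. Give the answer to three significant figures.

tan(βl) = -0.384
Z_in = Z_0·(Z_L + jZ_0·tanβl)/(Z_0 + jZ_L·tanβl) = 208 + j110 Ω
Γ_s = (Z_in − Z_s)/(Z_in + Z_s) = (133 + j110)/(283 + j110), |Γ_s| = 0.568

|Γ| ≈ 0.568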